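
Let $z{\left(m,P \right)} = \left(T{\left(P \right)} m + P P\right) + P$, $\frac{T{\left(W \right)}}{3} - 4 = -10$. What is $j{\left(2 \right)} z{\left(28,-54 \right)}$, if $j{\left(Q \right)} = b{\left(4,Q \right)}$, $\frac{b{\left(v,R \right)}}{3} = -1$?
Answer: $-7074$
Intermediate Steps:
$b{\left(v,R \right)} = -3$ ($b{\left(v,R \right)} = 3 \left(-1\right) = -3$)
$j{\left(Q \right)} = -3$
$T{\left(W \right)} = -18$ ($T{\left(W \right)} = 12 + 3 \left(-10\right) = 12 - 30 = -18$)
$z{\left(m,P \right)} = P + P^{2} - 18 m$ ($z{\left(m,P \right)} = \left(- 18 m + P P\right) + P = \left(- 18 m + P^{2}\right) + P = \left(P^{2} - 18 m\right) + P = P + P^{2} - 18 m$)
$j{\left(2 \right)} z{\left(28,-54 \right)} = - 3 \left(-54 + \left(-54\right)^{2} - 504\right) = - 3 \left(-54 + 2916 - 504\right) = \left(-3\right) 2358 = -7074$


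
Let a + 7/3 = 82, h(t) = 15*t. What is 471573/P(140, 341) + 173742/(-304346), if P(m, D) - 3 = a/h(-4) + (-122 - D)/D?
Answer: 4404668746860849/2937091073 ≈ 1.4997e+6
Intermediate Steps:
a = 239/3 (a = -7/3 + 82 = 239/3 ≈ 79.667)
P(m, D) = 301/180 + (-122 - D)/D (P(m, D) = 3 + (239/(3*((15*(-4)))) + (-122 - D)/D) = 3 + ((239/3)/(-60) + (-122 - D)/D) = 3 + ((239/3)*(-1/60) + (-122 - D)/D) = 3 + (-239/180 + (-122 - D)/D) = 301/180 + (-122 - D)/D)
471573/P(140, 341) + 173742/(-304346) = 471573/(121/180 - 122/341) + 173742/(-304346) = 471573/(121/180 - 122*1/341) + 173742*(-1/304346) = 471573/(121/180 - 122/341) - 86871/152173 = 471573/(19301/61380) - 86871/152173 = 471573*(61380/19301) - 86871/152173 = 28945150740/19301 - 86871/152173 = 4404668746860849/2937091073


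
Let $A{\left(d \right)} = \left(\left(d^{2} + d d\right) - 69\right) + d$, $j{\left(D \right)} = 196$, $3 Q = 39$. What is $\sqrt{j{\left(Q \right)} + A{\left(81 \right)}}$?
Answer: $\sqrt{13330} \approx 115.46$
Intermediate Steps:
$Q = 13$ ($Q = \frac{1}{3} \cdot 39 = 13$)
$A{\left(d \right)} = -69 + d + 2 d^{2}$ ($A{\left(d \right)} = \left(\left(d^{2} + d^{2}\right) - 69\right) + d = \left(2 d^{2} - 69\right) + d = \left(-69 + 2 d^{2}\right) + d = -69 + d + 2 d^{2}$)
$\sqrt{j{\left(Q \right)} + A{\left(81 \right)}} = \sqrt{196 + \left(-69 + 81 + 2 \cdot 81^{2}\right)} = \sqrt{196 + \left(-69 + 81 + 2 \cdot 6561\right)} = \sqrt{196 + \left(-69 + 81 + 13122\right)} = \sqrt{196 + 13134} = \sqrt{13330}$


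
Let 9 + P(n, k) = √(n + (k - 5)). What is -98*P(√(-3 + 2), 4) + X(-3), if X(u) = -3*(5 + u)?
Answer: 876 - 98*√(-1 + I) ≈ 831.4 - 107.67*I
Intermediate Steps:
X(u) = -15 - 3*u
P(n, k) = -9 + √(-5 + k + n) (P(n, k) = -9 + √(n + (k - 5)) = -9 + √(n + (-5 + k)) = -9 + √(-5 + k + n))
-98*P(√(-3 + 2), 4) + X(-3) = -98*(-9 + √(-5 + 4 + √(-3 + 2))) + (-15 - 3*(-3)) = -98*(-9 + √(-5 + 4 + √(-1))) + (-15 + 9) = -98*(-9 + √(-5 + 4 + I)) - 6 = -98*(-9 + √(-1 + I)) - 6 = (882 - 98*√(-1 + I)) - 6 = 876 - 98*√(-1 + I)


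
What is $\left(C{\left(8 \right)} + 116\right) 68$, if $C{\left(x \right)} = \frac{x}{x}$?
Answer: $7956$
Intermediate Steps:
$C{\left(x \right)} = 1$
$\left(C{\left(8 \right)} + 116\right) 68 = \left(1 + 116\right) 68 = 117 \cdot 68 = 7956$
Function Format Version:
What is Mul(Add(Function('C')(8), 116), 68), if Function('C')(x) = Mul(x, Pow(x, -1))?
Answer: 7956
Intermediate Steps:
Function('C')(x) = 1
Mul(Add(Function('C')(8), 116), 68) = Mul(Add(1, 116), 68) = Mul(117, 68) = 7956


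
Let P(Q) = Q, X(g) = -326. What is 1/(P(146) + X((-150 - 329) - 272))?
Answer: -1/180 ≈ -0.0055556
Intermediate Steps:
1/(P(146) + X((-150 - 329) - 272)) = 1/(146 - 326) = 1/(-180) = -1/180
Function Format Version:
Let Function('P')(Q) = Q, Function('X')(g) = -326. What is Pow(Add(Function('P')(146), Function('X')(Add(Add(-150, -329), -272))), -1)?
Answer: Rational(-1, 180) ≈ -0.0055556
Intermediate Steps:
Pow(Add(Function('P')(146), Function('X')(Add(Add(-150, -329), -272))), -1) = Pow(Add(146, -326), -1) = Pow(-180, -1) = Rational(-1, 180)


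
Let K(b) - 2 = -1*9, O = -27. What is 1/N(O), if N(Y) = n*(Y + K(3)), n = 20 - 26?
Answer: 1/204 ≈ 0.0049020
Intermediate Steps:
K(b) = -7 (K(b) = 2 - 1*9 = 2 - 9 = -7)
n = -6
N(Y) = 42 - 6*Y (N(Y) = -6*(Y - 7) = -6*(-7 + Y) = 42 - 6*Y)
1/N(O) = 1/(42 - 6*(-27)) = 1/(42 + 162) = 1/204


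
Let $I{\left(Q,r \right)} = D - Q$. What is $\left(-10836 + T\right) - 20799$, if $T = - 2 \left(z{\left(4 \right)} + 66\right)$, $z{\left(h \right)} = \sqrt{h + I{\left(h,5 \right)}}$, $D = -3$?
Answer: $-31767 - 2 i \sqrt{3} \approx -31767.0 - 3.4641 i$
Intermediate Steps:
$I{\left(Q,r \right)} = -3 - Q$
$z{\left(h \right)} = i \sqrt{3}$ ($z{\left(h \right)} = \sqrt{h - \left(3 + h\right)} = \sqrt{-3} = i \sqrt{3}$)
$T = -132 - 2 i \sqrt{3}$ ($T = - 2 \left(i \sqrt{3} + 66\right) = - 2 \left(66 + i \sqrt{3}\right) = -132 - 2 i \sqrt{3} \approx -132.0 - 3.4641 i$)
$\left(-10836 + T\right) - 20799 = \left(-10836 - \left(132 + 2 i \sqrt{3}\right)\right) - 20799 = \left(-10968 - 2 i \sqrt{3}\right) - 20799 = -31767 - 2 i \sqrt{3}$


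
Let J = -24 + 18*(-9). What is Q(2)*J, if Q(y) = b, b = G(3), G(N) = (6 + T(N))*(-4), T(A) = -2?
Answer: 2976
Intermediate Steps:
J = -186 (J = -24 - 162 = -186)
G(N) = -16 (G(N) = (6 - 2)*(-4) = 4*(-4) = -16)
b = -16
Q(y) = -16
Q(2)*J = -16*(-186) = 2976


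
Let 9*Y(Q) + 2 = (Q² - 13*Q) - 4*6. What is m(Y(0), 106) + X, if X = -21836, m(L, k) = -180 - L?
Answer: -198118/9 ≈ -22013.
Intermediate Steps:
Y(Q) = -26/9 - 13*Q/9 + Q²/9 (Y(Q) = -2/9 + ((Q² - 13*Q) - 4*6)/9 = -2/9 + ((Q² - 13*Q) - 24)/9 = -2/9 + (-24 + Q² - 13*Q)/9 = -2/9 + (-8/3 - 13*Q/9 + Q²/9) = -26/9 - 13*Q/9 + Q²/9)
m(Y(0), 106) + X = (-180 - (-26/9 - 13/9*0 + (⅑)*0²)) - 21836 = (-180 - (-26/9 + 0 + (⅑)*0)) - 21836 = (-180 - (-26/9 + 0 + 0)) - 21836 = (-180 - 1*(-26/9)) - 21836 = (-180 + 26/9) - 21836 = -1594/9 - 21836 = -198118/9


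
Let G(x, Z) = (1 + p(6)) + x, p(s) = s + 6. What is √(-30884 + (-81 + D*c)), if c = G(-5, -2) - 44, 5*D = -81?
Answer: I*√759545/5 ≈ 174.3*I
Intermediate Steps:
D = -81/5 (D = (⅕)*(-81) = -81/5 ≈ -16.200)
p(s) = 6 + s
G(x, Z) = 13 + x (G(x, Z) = (1 + (6 + 6)) + x = (1 + 12) + x = 13 + x)
c = -36 (c = (13 - 5) - 44 = 8 - 44 = -36)
√(-30884 + (-81 + D*c)) = √(-30884 + (-81 - 81/5*(-36))) = √(-30884 + (-81 + 2916/5)) = √(-30884 + 2511/5) = √(-151909/5) = I*√759545/5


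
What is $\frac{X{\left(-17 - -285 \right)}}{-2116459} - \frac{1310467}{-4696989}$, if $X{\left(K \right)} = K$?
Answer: $\frac{2772290883301}{9940984641951} \approx 0.27887$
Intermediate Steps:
$\frac{X{\left(-17 - -285 \right)}}{-2116459} - \frac{1310467}{-4696989} = \frac{-17 - -285}{-2116459} - \frac{1310467}{-4696989} = \left(-17 + 285\right) \left(- \frac{1}{2116459}\right) - - \frac{1310467}{4696989} = 268 \left(- \frac{1}{2116459}\right) + \frac{1310467}{4696989} = - \frac{268}{2116459} + \frac{1310467}{4696989} = \frac{2772290883301}{9940984641951}$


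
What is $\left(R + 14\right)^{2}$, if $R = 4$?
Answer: $324$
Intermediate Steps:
$\left(R + 14\right)^{2} = \left(4 + 14\right)^{2} = 18^{2} = 324$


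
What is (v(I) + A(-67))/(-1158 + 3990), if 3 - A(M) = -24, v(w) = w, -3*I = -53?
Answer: 67/4248 ≈ 0.015772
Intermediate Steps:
I = 53/3 (I = -⅓*(-53) = 53/3 ≈ 17.667)
A(M) = 27 (A(M) = 3 - 1*(-24) = 3 + 24 = 27)
(v(I) + A(-67))/(-1158 + 3990) = (53/3 + 27)/(-1158 + 3990) = (134/3)/2832 = (134/3)*(1/2832) = 67/4248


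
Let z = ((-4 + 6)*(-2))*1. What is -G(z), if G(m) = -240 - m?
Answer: 236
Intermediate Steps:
z = -4 (z = (2*(-2))*1 = -4*1 = -4)
-G(z) = -(-240 - 1*(-4)) = -(-240 + 4) = -1*(-236) = 236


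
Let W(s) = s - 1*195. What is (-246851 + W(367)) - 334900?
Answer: -581579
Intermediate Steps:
W(s) = -195 + s (W(s) = s - 195 = -195 + s)
(-246851 + W(367)) - 334900 = (-246851 + (-195 + 367)) - 334900 = (-246851 + 172) - 334900 = -246679 - 334900 = -581579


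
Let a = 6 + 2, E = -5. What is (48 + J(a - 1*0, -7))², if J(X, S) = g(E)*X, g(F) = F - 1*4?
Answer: 576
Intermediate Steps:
a = 8
g(F) = -4 + F (g(F) = F - 4 = -4 + F)
J(X, S) = -9*X (J(X, S) = (-4 - 5)*X = -9*X)
(48 + J(a - 1*0, -7))² = (48 - 9*(8 - 1*0))² = (48 - 9*(8 + 0))² = (48 - 9*8)² = (48 - 72)² = (-24)² = 576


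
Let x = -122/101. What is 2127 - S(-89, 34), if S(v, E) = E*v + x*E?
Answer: 524601/101 ≈ 5194.1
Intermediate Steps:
x = -122/101 (x = -122*1/101 = -122/101 ≈ -1.2079)
S(v, E) = -122*E/101 + E*v (S(v, E) = E*v - 122*E/101 = -122*E/101 + E*v)
2127 - S(-89, 34) = 2127 - 34*(-122 + 101*(-89))/101 = 2127 - 34*(-122 - 8989)/101 = 2127 - 34*(-9111)/101 = 2127 - 1*(-309774/101) = 2127 + 309774/101 = 524601/101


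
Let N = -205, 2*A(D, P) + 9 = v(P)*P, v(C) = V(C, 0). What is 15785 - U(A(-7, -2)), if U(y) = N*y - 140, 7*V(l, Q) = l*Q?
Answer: 30005/2 ≈ 15003.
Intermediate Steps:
V(l, Q) = Q*l/7 (V(l, Q) = (l*Q)/7 = (Q*l)/7 = Q*l/7)
v(C) = 0 (v(C) = (⅐)*0*C = 0)
A(D, P) = -9/2 (A(D, P) = -9/2 + (0*P)/2 = -9/2 + (½)*0 = -9/2 + 0 = -9/2)
U(y) = -140 - 205*y (U(y) = -205*y - 140 = -140 - 205*y)
15785 - U(A(-7, -2)) = 15785 - (-140 - 205*(-9/2)) = 15785 - (-140 + 1845/2) = 15785 - 1*1565/2 = 15785 - 1565/2 = 30005/2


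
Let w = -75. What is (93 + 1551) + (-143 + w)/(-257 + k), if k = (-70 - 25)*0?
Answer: 422726/257 ≈ 1644.8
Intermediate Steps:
k = 0 (k = -95*0 = 0)
(93 + 1551) + (-143 + w)/(-257 + k) = (93 + 1551) + (-143 - 75)/(-257 + 0) = 1644 - 218/(-257) = 1644 - 218*(-1/257) = 1644 + 218/257 = 422726/257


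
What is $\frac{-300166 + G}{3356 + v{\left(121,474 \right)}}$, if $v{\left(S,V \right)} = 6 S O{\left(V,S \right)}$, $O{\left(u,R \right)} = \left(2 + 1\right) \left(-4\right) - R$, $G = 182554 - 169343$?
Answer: $\frac{286955}{93202} \approx 3.0788$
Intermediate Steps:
$G = 13211$
$O{\left(u,R \right)} = -12 - R$ ($O{\left(u,R \right)} = 3 \left(-4\right) - R = -12 - R$)
$v{\left(S,V \right)} = 6 S \left(-12 - S\right)$
$\frac{-300166 + G}{3356 + v{\left(121,474 \right)}} = \frac{-300166 + 13211}{3356 - 726 \left(12 + 121\right)} = - \frac{286955}{3356 - 726 \cdot 133} = - \frac{286955}{3356 - 96558} = - \frac{286955}{-93202} = \left(-286955\right) \left(- \frac{1}{93202}\right) = \frac{286955}{93202}$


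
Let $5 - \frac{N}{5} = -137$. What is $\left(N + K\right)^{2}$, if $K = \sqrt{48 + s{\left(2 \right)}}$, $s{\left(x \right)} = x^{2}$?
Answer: $504152 + 2840 \sqrt{13} \approx 5.1439 \cdot 10^{5}$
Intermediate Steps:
$N = 710$ ($N = 25 - -685 = 25 + 685 = 710$)
$K = 2 \sqrt{13}$ ($K = \sqrt{48 + 2^{2}} = \sqrt{48 + 4} = \sqrt{52} = 2 \sqrt{13} \approx 7.2111$)
$\left(N + K\right)^{2} = \left(710 + 2 \sqrt{13}\right)^{2}$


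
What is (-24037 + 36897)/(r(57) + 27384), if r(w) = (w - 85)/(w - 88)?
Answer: 99665/212233 ≈ 0.46960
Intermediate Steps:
r(w) = (-85 + w)/(-88 + w)
(-24037 + 36897)/(r(57) + 27384) = (-24037 + 36897)/((-85 + 57)/(-88 + 57) + 27384) = 12860/(-28/(-31) + 27384) = 12860/(-1/31*(-28) + 27384) = 12860/(28/31 + 27384) = 12860/(848932/31) = 12860*(31/848932) = 99665/212233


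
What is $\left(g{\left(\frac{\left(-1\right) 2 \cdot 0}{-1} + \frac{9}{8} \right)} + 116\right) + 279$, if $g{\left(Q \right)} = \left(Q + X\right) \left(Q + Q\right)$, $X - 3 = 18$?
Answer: $\frac{14233}{32} \approx 444.78$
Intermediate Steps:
$X = 21$ ($X = 3 + 18 = 21$)
$g{\left(Q \right)} = 2 Q \left(21 + Q\right)$ ($g{\left(Q \right)} = \left(Q + 21\right) \left(Q + Q\right) = \left(21 + Q\right) 2 Q = 2 Q \left(21 + Q\right)$)
$\left(g{\left(\frac{\left(-1\right) 2 \cdot 0}{-1} + \frac{9}{8} \right)} + 116\right) + 279 = \left(2 \left(\frac{\left(-1\right) 2 \cdot 0}{-1} + \frac{9}{8}\right) \left(21 + \left(\frac{\left(-1\right) 2 \cdot 0}{-1} + \frac{9}{8}\right)\right) + 116\right) + 279 = \left(2 \left(\left(-2\right) 0 \left(-1\right) + 9 \cdot \frac{1}{8}\right) \left(21 + \left(\left(-2\right) 0 \left(-1\right) + 9 \cdot \frac{1}{8}\right)\right) + 116\right) + 279 = \left(2 \left(0 \left(-1\right) + \frac{9}{8}\right) \left(21 + \left(0 \left(-1\right) + \frac{9}{8}\right)\right) + 116\right) + 279 = \left(2 \left(0 + \frac{9}{8}\right) \left(21 + \left(0 + \frac{9}{8}\right)\right) + 116\right) + 279 = \left(2 \cdot \frac{9}{8} \left(21 + \frac{9}{8}\right) + 116\right) + 279 = \left(2 \cdot \frac{9}{8} \cdot \frac{177}{8} + 116\right) + 279 = \left(\frac{1593}{32} + 116\right) + 279 = \frac{5305}{32} + 279 = \frac{14233}{32}$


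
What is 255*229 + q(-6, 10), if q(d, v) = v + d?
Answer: 58399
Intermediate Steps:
q(d, v) = d + v
255*229 + q(-6, 10) = 255*229 + (-6 + 10) = 58395 + 4 = 58399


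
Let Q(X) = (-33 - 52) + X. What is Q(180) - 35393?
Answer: -35298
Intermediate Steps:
Q(X) = -85 + X
Q(180) - 35393 = (-85 + 180) - 35393 = 95 - 35393 = -35298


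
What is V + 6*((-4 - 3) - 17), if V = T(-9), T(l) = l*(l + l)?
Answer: 18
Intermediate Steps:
T(l) = 2*l² (T(l) = l*(2*l) = 2*l²)
V = 162 (V = 2*(-9)² = 2*81 = 162)
V + 6*((-4 - 3) - 17) = 162 + 6*((-4 - 3) - 17) = 162 + 6*(-7 - 17) = 162 + 6*(-24) = 162 - 144 = 18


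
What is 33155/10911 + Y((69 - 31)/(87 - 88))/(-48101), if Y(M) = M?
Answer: 1595203273/524830011 ≈ 3.0395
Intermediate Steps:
33155/10911 + Y((69 - 31)/(87 - 88))/(-48101) = 33155/10911 + ((69 - 31)/(87 - 88))/(-48101) = 33155*(1/10911) + (38/(-1))*(-1/48101) = 33155/10911 + (38*(-1))*(-1/48101) = 33155/10911 - 38*(-1/48101) = 33155/10911 + 38/48101 = 1595203273/524830011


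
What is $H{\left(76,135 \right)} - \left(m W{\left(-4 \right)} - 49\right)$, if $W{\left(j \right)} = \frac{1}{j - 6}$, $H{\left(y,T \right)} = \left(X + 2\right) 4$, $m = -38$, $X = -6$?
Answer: $\frac{146}{5} \approx 29.2$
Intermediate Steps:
$H{\left(y,T \right)} = -16$ ($H{\left(y,T \right)} = \left(-6 + 2\right) 4 = \left(-4\right) 4 = -16$)
$W{\left(j \right)} = \frac{1}{-6 + j}$
$H{\left(76,135 \right)} - \left(m W{\left(-4 \right)} - 49\right) = -16 - \left(- \frac{38}{-6 - 4} - 49\right) = -16 - \left(- \frac{38}{-10} - 49\right) = -16 - \left(\left(-38\right) \left(- \frac{1}{10}\right) - 49\right) = -16 - \left(\frac{19}{5} - 49\right) = -16 - - \frac{226}{5} = -16 + \frac{226}{5} = \frac{146}{5}$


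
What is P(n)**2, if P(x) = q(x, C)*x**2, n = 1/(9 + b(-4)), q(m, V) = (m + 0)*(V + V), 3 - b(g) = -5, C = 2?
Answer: 16/24137569 ≈ 6.6287e-7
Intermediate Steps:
b(g) = 8 (b(g) = 3 - 1*(-5) = 3 + 5 = 8)
q(m, V) = 2*V*m (q(m, V) = m*(2*V) = 2*V*m)
n = 1/17 (n = 1/(9 + 8) = 1/17 ≈ 0.058824)
P(x) = 4*x**3 (P(x) = (2*2*x)*x**2 = (4*x)*x**2 = 4*x**3)
P(n)**2 = (4*(1/17)**3)**2 = (4*(1/4913))**2 = (4/4913)**2 = 16/24137569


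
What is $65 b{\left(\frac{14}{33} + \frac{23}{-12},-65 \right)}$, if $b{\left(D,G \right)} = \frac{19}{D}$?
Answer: $- \frac{163020}{197} \approx -827.51$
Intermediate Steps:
$65 b{\left(\frac{14}{33} + \frac{23}{-12},-65 \right)} = 65 \frac{19}{\frac{14}{33} + \frac{23}{-12}} = 65 \frac{19}{14 \cdot \frac{1}{33} + 23 \left(- \frac{1}{12}\right)} = 65 \frac{19}{\frac{14}{33} - \frac{23}{12}} = 65 \frac{19}{- \frac{197}{132}} = 65 \cdot 19 \left(- \frac{132}{197}\right) = 65 \left(- \frac{2508}{197}\right) = - \frac{163020}{197}$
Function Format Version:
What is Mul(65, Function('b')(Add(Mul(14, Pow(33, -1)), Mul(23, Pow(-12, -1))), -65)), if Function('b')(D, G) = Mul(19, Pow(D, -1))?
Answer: Rational(-163020, 197) ≈ -827.51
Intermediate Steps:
Mul(65, Function('b')(Add(Mul(14, Pow(33, -1)), Mul(23, Pow(-12, -1))), -65)) = Mul(65, Mul(19, Pow(Add(Mul(14, Pow(33, -1)), Mul(23, Pow(-12, -1))), -1))) = Mul(65, Mul(19, Pow(Add(Mul(14, Rational(1, 33)), Mul(23, Rational(-1, 12))), -1))) = Mul(65, Mul(19, Pow(Add(Rational(14, 33), Rational(-23, 12)), -1))) = Mul(65, Mul(19, Pow(Rational(-197, 132), -1))) = Mul(65, Mul(19, Rational(-132, 197))) = Mul(65, Rational(-2508, 197)) = Rational(-163020, 197)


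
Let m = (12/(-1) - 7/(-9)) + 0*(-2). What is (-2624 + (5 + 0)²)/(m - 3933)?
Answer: 23391/35498 ≈ 0.65894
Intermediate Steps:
m = -101/9 (m = (12*(-1) - 7*(-⅑)) + 0 = (-12 + 7/9) + 0 = -101/9 + 0 = -101/9 ≈ -11.222)
(-2624 + (5 + 0)²)/(m - 3933) = (-2624 + (5 + 0)²)/(-101/9 - 3933) = (-2624 + 5²)/(-35498/9) = (-2624 + 25)*(-9/35498) = -2599*(-9/35498) = 23391/35498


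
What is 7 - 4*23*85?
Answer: -7813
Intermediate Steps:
7 - 4*23*85 = 7 - 92*85 = 7 - 7820 = -7813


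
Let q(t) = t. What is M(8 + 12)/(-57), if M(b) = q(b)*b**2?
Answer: -8000/57 ≈ -140.35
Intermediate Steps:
M(b) = b**3 (M(b) = b*b**2 = b**3)
M(8 + 12)/(-57) = (8 + 12)**3/(-57) = 20**3*(-1/57) = 8000*(-1/57) = -8000/57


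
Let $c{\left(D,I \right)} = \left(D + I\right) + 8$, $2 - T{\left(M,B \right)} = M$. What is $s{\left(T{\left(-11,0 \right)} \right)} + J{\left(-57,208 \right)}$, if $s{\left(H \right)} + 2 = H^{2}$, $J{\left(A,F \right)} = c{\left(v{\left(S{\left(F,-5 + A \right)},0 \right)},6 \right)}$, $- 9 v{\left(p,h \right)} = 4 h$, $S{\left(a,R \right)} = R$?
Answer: $181$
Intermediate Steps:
$T{\left(M,B \right)} = 2 - M$
$v{\left(p,h \right)} = - \frac{4 h}{9}$
$c{\left(D,I \right)} = 8 + D + I$
$J{\left(A,F \right)} = 14$ ($J{\left(A,F \right)} = 8 - 0 + 6 = 8 + 0 + 6 = 14$)
$s{\left(H \right)} = -2 + H^{2}$
$s{\left(T{\left(-11,0 \right)} \right)} + J{\left(-57,208 \right)} = \left(-2 + \left(2 - -11\right)^{2}\right) + 14 = \left(-2 + \left(2 + 11\right)^{2}\right) + 14 = \left(-2 + 13^{2}\right) + 14 = \left(-2 + 169\right) + 14 = 167 + 14 = 181$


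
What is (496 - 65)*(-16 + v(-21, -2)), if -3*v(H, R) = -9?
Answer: -5603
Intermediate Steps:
v(H, R) = 3 (v(H, R) = -1/3*(-9) = 3)
(496 - 65)*(-16 + v(-21, -2)) = (496 - 65)*(-16 + 3) = 431*(-13) = -5603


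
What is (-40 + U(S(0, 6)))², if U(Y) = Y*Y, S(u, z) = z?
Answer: 16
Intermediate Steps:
U(Y) = Y²
(-40 + U(S(0, 6)))² = (-40 + 6²)² = (-40 + 36)² = (-4)² = 16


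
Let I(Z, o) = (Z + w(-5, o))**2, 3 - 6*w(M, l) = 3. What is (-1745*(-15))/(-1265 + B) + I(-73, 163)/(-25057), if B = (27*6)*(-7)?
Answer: -668651246/60111743 ≈ -11.123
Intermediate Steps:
B = -1134 (B = 162*(-7) = -1134)
w(M, l) = 0 (w(M, l) = 1/2 - 1/6*3 = 1/2 - 1/2 = 0)
I(Z, o) = Z**2 (I(Z, o) = (Z + 0)**2 = Z**2)
(-1745*(-15))/(-1265 + B) + I(-73, 163)/(-25057) = (-1745*(-15))/(-1265 - 1134) + (-73)**2/(-25057) = 26175/(-2399) + 5329*(-1/25057) = 26175*(-1/2399) - 5329/25057 = -26175/2399 - 5329/25057 = -668651246/60111743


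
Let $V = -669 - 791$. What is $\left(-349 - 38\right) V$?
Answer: $565020$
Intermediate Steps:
$V = -1460$ ($V = -669 - 791 = -1460$)
$\left(-349 - 38\right) V = \left(-349 - 38\right) \left(-1460\right) = \left(-387\right) \left(-1460\right) = 565020$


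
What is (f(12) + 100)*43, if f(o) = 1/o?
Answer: 51643/12 ≈ 4303.6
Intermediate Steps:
f(o) = 1/o
(f(12) + 100)*43 = (1/12 + 100)*43 = (1201/12)*43 = 51643/12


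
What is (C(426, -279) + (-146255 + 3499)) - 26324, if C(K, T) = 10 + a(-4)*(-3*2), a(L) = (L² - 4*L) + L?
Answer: -169238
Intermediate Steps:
a(L) = L² - 3*L
C(K, T) = -158 (C(K, T) = 10 + (-4*(-3 - 4))*(-3*2) = 10 - 4*(-7)*(-6) = 10 + 28*(-6) = 10 - 168 = -158)
(C(426, -279) + (-146255 + 3499)) - 26324 = (-158 + (-146255 + 3499)) - 26324 = (-158 - 142756) - 26324 = -142914 - 26324 = -169238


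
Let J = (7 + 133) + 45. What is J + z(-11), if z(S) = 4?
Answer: 189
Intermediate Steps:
J = 185 (J = 140 + 45 = 185)
J + z(-11) = 185 + 4 = 189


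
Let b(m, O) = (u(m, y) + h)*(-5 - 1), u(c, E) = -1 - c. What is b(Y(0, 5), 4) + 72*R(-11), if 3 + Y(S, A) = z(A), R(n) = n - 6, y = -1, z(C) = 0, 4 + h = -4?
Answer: -1188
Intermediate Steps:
h = -8 (h = -4 - 4 = -8)
R(n) = -6 + n
Y(S, A) = -3 (Y(S, A) = -3 + 0 = -3)
b(m, O) = 54 + 6*m (b(m, O) = ((-1 - m) - 8)*(-5 - 1) = (-9 - m)*(-6) = 54 + 6*m)
b(Y(0, 5), 4) + 72*R(-11) = (54 + 6*(-3)) + 72*(-6 - 11) = (54 - 18) + 72*(-17) = 36 - 1224 = -1188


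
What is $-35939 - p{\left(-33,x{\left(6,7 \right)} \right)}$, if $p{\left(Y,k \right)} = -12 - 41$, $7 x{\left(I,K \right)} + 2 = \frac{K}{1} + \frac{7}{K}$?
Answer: $-35886$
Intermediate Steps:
$x{\left(I,K \right)} = - \frac{2}{7} + \frac{1}{K} + \frac{K}{7}$ ($x{\left(I,K \right)} = - \frac{2}{7} + \frac{\frac{K}{1} + \frac{7}{K}}{7} = - \frac{2}{7} + \frac{K 1 + \frac{7}{K}}{7} = - \frac{2}{7} + \frac{K + \frac{7}{K}}{7} = - \frac{2}{7} + \left(\frac{1}{K} + \frac{K}{7}\right) = - \frac{2}{7} + \frac{1}{K} + \frac{K}{7}$)
$p{\left(Y,k \right)} = -53$
$-35939 - p{\left(-33,x{\left(6,7 \right)} \right)} = -35939 - -53 = -35939 + 53 = -35886$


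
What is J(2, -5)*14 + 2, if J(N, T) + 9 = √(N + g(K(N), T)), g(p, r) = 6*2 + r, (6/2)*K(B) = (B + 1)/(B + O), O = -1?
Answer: -82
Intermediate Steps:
K(B) = (1 + B)/(3*(-1 + B)) (K(B) = ((B + 1)/(B - 1))/3 = ((1 + B)/(-1 + B))/3 = (1 + B)/(3*(-1 + B)))
g(p, r) = 12 + r
J(N, T) = -9 + √(12 + N + T) (J(N, T) = -9 + √(N + (12 + T)) = -9 + √(12 + N + T))
J(2, -5)*14 + 2 = (-9 + √(12 + 2 - 5))*14 + 2 = (-9 + √9)*14 + 2 = (-9 + 3)*14 + 2 = -6*14 + 2 = -84 + 2 = -82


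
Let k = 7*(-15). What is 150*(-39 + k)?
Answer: -21600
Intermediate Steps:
k = -105
150*(-39 + k) = 150*(-39 - 105) = 150*(-144) = -21600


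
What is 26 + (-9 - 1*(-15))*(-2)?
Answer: 14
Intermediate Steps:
26 + (-9 - 1*(-15))*(-2) = 26 + (-9 + 15)*(-2) = 26 + 6*(-2) = 26 - 12 = 14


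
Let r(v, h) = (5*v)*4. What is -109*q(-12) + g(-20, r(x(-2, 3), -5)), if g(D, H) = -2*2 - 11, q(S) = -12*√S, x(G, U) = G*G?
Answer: -15 + 2616*I*√3 ≈ -15.0 + 4531.0*I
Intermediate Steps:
x(G, U) = G²
r(v, h) = 20*v
g(D, H) = -15 (g(D, H) = -4 - 11 = -15)
-109*q(-12) + g(-20, r(x(-2, 3), -5)) = -(-1308)*√(-12) - 15 = -(-1308)*2*I*√3 - 15 = -(-2616)*I*√3 - 15 = 2616*I*√3 - 15 = -15 + 2616*I*√3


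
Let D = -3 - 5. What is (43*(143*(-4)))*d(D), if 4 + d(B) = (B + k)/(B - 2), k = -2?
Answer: 73788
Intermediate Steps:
D = -8
d(B) = -3 (d(B) = -4 + (B - 2)/(B - 2) = -4 + (-2 + B)/(-2 + B) = -4 + 1 = -3)
(43*(143*(-4)))*d(D) = (43*(143*(-4)))*(-3) = (43*(-572))*(-3) = -24596*(-3) = 73788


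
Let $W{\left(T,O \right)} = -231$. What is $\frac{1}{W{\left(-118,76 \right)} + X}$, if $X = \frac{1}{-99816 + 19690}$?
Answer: $- \frac{80126}{18509107} \approx -0.004329$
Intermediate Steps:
$X = - \frac{1}{80126}$ ($X = \frac{1}{-80126} = - \frac{1}{80126} \approx -1.248 \cdot 10^{-5}$)
$\frac{1}{W{\left(-118,76 \right)} + X} = \frac{1}{-231 - \frac{1}{80126}} = \frac{1}{- \frac{18509107}{80126}} = - \frac{80126}{18509107}$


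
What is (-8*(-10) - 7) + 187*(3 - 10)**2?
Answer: 9236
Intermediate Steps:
(-8*(-10) - 7) + 187*(3 - 10)**2 = (80 - 7) + 187*(-7)**2 = 73 + 187*49 = 73 + 9163 = 9236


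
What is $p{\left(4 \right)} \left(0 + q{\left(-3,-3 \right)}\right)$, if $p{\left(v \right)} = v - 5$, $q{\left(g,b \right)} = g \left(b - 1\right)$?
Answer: $-12$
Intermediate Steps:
$q{\left(g,b \right)} = g \left(-1 + b\right)$
$p{\left(v \right)} = -5 + v$
$p{\left(4 \right)} \left(0 + q{\left(-3,-3 \right)}\right) = \left(-5 + 4\right) \left(0 - 3 \left(-1 - 3\right)\right) = - (0 - -12) = - (0 + 12) = \left(-1\right) 12 = -12$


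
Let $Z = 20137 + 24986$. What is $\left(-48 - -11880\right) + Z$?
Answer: $56955$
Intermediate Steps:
$Z = 45123$
$\left(-48 - -11880\right) + Z = \left(-48 - -11880\right) + 45123 = \left(-48 + 11880\right) + 45123 = 11832 + 45123 = 56955$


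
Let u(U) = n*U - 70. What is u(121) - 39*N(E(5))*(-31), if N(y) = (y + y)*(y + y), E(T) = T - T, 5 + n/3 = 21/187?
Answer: -31352/17 ≈ -1844.2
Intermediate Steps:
n = -2742/187 (n = -15 + 3*(21/187) = -15 + 63/187 = -2742/187 ≈ -14.663)
E(T) = 0
N(y) = 4*y² (N(y) = (2*y)*(2*y) = 4*y²)
u(U) = -70 - 2742*U/187 (u(U) = -2742*U/187 - 70 = -70 - 2742*U/187)
u(121) - 39*N(E(5))*(-31) = (-70 - 2742/187*121) - 39*(4*0²)*(-31) = (-70 - 30162/17) - 39*(4*0)*(-31) = -31352/17 - 39*0*(-31) = -31352/17 - 0*(-31) = -31352/17 - 1*0 = -31352/17 + 0 = -31352/17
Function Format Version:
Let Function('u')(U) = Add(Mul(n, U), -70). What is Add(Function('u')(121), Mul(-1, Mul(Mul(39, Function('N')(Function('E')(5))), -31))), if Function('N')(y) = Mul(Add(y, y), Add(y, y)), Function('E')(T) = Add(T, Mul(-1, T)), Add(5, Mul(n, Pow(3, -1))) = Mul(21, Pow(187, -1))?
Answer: Rational(-31352, 17) ≈ -1844.2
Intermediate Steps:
n = Rational(-2742, 187) (n = Add(-15, Mul(3, Mul(21, Pow(187, -1)))) = Add(-15, Mul(3, Mul(21, Rational(1, 187)))) = Add(-15, Mul(3, Rational(21, 187))) = Add(-15, Rational(63, 187)) = Rational(-2742, 187) ≈ -14.663)
Function('E')(T) = 0
Function('N')(y) = Mul(4, Pow(y, 2)) (Function('N')(y) = Mul(Mul(2, y), Mul(2, y)) = Mul(4, Pow(y, 2)))
Function('u')(U) = Add(-70, Mul(Rational(-2742, 187), U)) (Function('u')(U) = Add(Mul(Rational(-2742, 187), U), -70) = Add(-70, Mul(Rational(-2742, 187), U)))
Add(Function('u')(121), Mul(-1, Mul(Mul(39, Function('N')(Function('E')(5))), -31))) = Add(Add(-70, Mul(Rational(-2742, 187), 121)), Mul(-1, Mul(Mul(39, Mul(4, Pow(0, 2))), -31))) = Add(Add(-70, Rational(-30162, 17)), Mul(-1, Mul(Mul(39, Mul(4, 0)), -31))) = Add(Rational(-31352, 17), Mul(-1, Mul(Mul(39, 0), -31))) = Add(Rational(-31352, 17), Mul(-1, Mul(0, -31))) = Add(Rational(-31352, 17), Mul(-1, 0)) = Add(Rational(-31352, 17), 0) = Rational(-31352, 17)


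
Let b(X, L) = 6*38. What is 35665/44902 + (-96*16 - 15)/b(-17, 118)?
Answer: -10251897/1706276 ≈ -6.0083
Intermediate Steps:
b(X, L) = 228
35665/44902 + (-96*16 - 15)/b(-17, 118) = 35665/44902 + (-96*16 - 15)/228 = 35665*(1/44902) + (-1536 - 15)*(1/228) = 35665/44902 - 1551*1/228 = 35665/44902 - 517/76 = -10251897/1706276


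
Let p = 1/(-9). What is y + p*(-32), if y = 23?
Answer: 239/9 ≈ 26.556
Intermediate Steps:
p = -⅑ ≈ -0.11111
y + p*(-32) = 23 - ⅑*(-32) = 23 + 32/9 = 239/9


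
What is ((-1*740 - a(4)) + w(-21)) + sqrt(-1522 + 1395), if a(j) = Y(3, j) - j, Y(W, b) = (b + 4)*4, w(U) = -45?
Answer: -813 + I*sqrt(127) ≈ -813.0 + 11.269*I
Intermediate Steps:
Y(W, b) = 16 + 4*b (Y(W, b) = (4 + b)*4 = 16 + 4*b)
a(j) = 16 + 3*j (a(j) = (16 + 4*j) - j = 16 + 3*j)
((-1*740 - a(4)) + w(-21)) + sqrt(-1522 + 1395) = ((-1*740 - (16 + 3*4)) - 45) + sqrt(-1522 + 1395) = ((-740 - (16 + 12)) - 45) + sqrt(-127) = ((-740 - 1*28) - 45) + I*sqrt(127) = ((-740 - 28) - 45) + I*sqrt(127) = (-768 - 45) + I*sqrt(127) = -813 + I*sqrt(127)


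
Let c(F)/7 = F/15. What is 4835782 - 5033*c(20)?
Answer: 14366422/3 ≈ 4.7888e+6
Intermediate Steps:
c(F) = 7*F/15 (c(F) = 7*(F/15) = 7*F/15)
4835782 - 5033*c(20) = 4835782 - 5033*(7/15)*20 = 4835782 - 5033*28/3 = 4835782 - 1*140924/3 = 4835782 - 140924/3 = 14366422/3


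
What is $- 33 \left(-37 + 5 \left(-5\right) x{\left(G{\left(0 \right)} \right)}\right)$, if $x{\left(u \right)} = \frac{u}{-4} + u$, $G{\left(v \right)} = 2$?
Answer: $\frac{4917}{2} \approx 2458.5$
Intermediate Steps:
$x{\left(u \right)} = \frac{3 u}{4}$ ($x{\left(u \right)} = - \frac{u}{4} + u = \frac{3 u}{4}$)
$- 33 \left(-37 + 5 \left(-5\right) x{\left(G{\left(0 \right)} \right)}\right) = - 33 \left(-37 + 5 \left(-5\right) \frac{3}{4} \cdot 2\right) = - 33 \left(-37 - \frac{75}{2}\right) = \left(-33\right) \left(- \frac{149}{2}\right) = \frac{4917}{2}$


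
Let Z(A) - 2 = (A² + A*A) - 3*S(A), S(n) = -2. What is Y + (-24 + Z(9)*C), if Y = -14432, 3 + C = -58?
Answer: -24826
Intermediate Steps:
C = -61 (C = -3 - 58 = -61)
Z(A) = 8 + 2*A² (Z(A) = 2 + ((A² + A*A) - 3*(-2)) = 2 + ((A² + A²) + 6) = 2 + (2*A² + 6) = 2 + (6 + 2*A²) = 8 + 2*A²)
Y + (-24 + Z(9)*C) = -14432 + (-24 + (8 + 2*9²)*(-61)) = -14432 + (-24 + (8 + 2*81)*(-61)) = -14432 + (-24 + (8 + 162)*(-61)) = -14432 + (-24 + 170*(-61)) = -14432 + (-24 - 10370) = -14432 - 10394 = -24826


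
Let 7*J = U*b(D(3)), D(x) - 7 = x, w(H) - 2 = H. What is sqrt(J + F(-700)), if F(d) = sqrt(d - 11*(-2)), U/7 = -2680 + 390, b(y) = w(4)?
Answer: sqrt(-13740 + I*sqrt(678)) ≈ 0.111 + 117.22*I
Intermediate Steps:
w(H) = 2 + H
D(x) = 7 + x
b(y) = 6 (b(y) = 2 + 4 = 6)
U = -16030 (U = 7*(-2680 + 390) = 7*(-2290) = -16030)
F(d) = sqrt(22 + d) (F(d) = sqrt(d + 22) = sqrt(22 + d))
J = -13740 (J = (-16030*6)/7 = (1/7)*(-96180) = -13740)
sqrt(J + F(-700)) = sqrt(-13740 + sqrt(22 - 700)) = sqrt(-13740 + sqrt(-678)) = sqrt(-13740 + I*sqrt(678))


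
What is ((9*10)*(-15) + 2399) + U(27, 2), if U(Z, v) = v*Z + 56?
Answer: 1159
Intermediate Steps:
U(Z, v) = 56 + Z*v (U(Z, v) = Z*v + 56 = 56 + Z*v)
((9*10)*(-15) + 2399) + U(27, 2) = ((9*10)*(-15) + 2399) + (56 + 27*2) = (90*(-15) + 2399) + (56 + 54) = (-1350 + 2399) + 110 = 1049 + 110 = 1159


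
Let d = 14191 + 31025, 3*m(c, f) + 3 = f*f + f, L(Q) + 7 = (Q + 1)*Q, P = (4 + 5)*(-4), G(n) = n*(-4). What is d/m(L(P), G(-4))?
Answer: 135648/269 ≈ 504.27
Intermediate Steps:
G(n) = -4*n
P = -36 (P = 9*(-4) = -36)
L(Q) = -7 + Q*(1 + Q) (L(Q) = -7 + (Q + 1)*Q = -7 + (1 + Q)*Q = -7 + Q*(1 + Q))
m(c, f) = -1 + f/3 + f²/3 (m(c, f) = -1 + (f*f + f)/3 = -1 + (f² + f)/3 = -1 + (f + f²)/3 = -1 + (f/3 + f²/3) = -1 + f/3 + f²/3)
d = 45216
d/m(L(P), G(-4)) = 45216/(-1 + (-4*(-4))/3 + (-4*(-4))²/3) = 45216/(-1 + (⅓)*16 + (⅓)*16²) = 45216/(-1 + 16/3 + (⅓)*256) = 45216/(-1 + 16/3 + 256/3) = 45216/(269/3) = 45216*(3/269) = 135648/269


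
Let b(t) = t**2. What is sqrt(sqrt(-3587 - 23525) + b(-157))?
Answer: sqrt(24649 + 2*I*sqrt(6778)) ≈ 157.0 + 0.5244*I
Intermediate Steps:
sqrt(sqrt(-3587 - 23525) + b(-157)) = sqrt(sqrt(-3587 - 23525) + (-157)**2) = sqrt(sqrt(-27112) + 24649) = sqrt(2*I*sqrt(6778) + 24649) = sqrt(24649 + 2*I*sqrt(6778))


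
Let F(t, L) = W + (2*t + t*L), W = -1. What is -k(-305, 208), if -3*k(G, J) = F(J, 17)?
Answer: 1317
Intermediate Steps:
F(t, L) = -1 + 2*t + L*t (F(t, L) = -1 + (2*t + t*L) = -1 + (2*t + L*t) = -1 + 2*t + L*t)
k(G, J) = 1/3 - 19*J/3 (k(G, J) = -(-1 + 2*J + 17*J)/3 = -(-1 + 19*J)/3 = 1/3 - 19*J/3)
-k(-305, 208) = -(1/3 - 19/3*208) = -(1/3 - 3952/3) = -1*(-1317) = 1317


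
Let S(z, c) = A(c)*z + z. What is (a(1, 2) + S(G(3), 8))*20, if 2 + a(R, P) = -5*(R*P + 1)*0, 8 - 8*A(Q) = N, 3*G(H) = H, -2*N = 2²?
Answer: 5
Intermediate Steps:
N = -2 (N = -½*2² = -½*4 = -2)
G(H) = H/3
A(Q) = 5/4 (A(Q) = 1 - ⅛*(-2) = 1 + ¼ = 5/4)
S(z, c) = 9*z/4 (S(z, c) = 5*z/4 + z = 9*z/4)
a(R, P) = -2 (a(R, P) = -2 - 5*(R*P + 1)*0 = -2 - 5*(P*R + 1)*0 = -2 - 5*(1 + P*R)*0 = -2 + (-5 - 5*P*R)*0 = -2 + 0 = -2)
(a(1, 2) + S(G(3), 8))*20 = (-2 + 9*((⅓)*3)/4)*20 = (-2 + (9/4)*1)*20 = (-2 + 9/4)*20 = (¼)*20 = 5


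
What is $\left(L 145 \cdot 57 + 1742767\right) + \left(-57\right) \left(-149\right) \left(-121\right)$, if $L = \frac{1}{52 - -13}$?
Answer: $\frac{9298135}{13} \approx 7.1524 \cdot 10^{5}$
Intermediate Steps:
$L = \frac{1}{65}$ ($L = \frac{1}{52 + 13} = \frac{1}{65} \approx 0.015385$)
$\left(L 145 \cdot 57 + 1742767\right) + \left(-57\right) \left(-149\right) \left(-121\right) = \left(\frac{1}{65} \cdot 145 \cdot 57 + 1742767\right) + \left(-57\right) \left(-149\right) \left(-121\right) = \left(\frac{29}{13} \cdot 57 + 1742767\right) + 8493 \left(-121\right) = \left(\frac{1653}{13} + 1742767\right) - 1027653 = \frac{22657624}{13} - 1027653 = \frac{9298135}{13}$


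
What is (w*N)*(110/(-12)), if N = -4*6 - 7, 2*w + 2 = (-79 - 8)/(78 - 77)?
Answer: -151745/12 ≈ -12645.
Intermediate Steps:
w = -89/2 (w = -1 + ((-79 - 8)/(78 - 77))/2 = -1 + (-87/1)/2 = -1 + (-87*1)/2 = -1 + (½)*(-87) = -1 - 87/2 = -89/2 ≈ -44.500)
N = -31 (N = -24 - 7 = -31)
(w*N)*(110/(-12)) = (-89/2*(-31))*(110/(-12)) = 2759*(110*(-1/12))/2 = (2759/2)*(-55/6) = -151745/12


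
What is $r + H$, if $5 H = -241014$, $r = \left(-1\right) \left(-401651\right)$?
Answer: $\frac{1767241}{5} \approx 3.5345 \cdot 10^{5}$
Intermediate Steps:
$r = 401651$
$H = - \frac{241014}{5}$ ($H = \frac{1}{5} \left(-241014\right) = - \frac{241014}{5} \approx -48203.0$)
$r + H = 401651 - \frac{241014}{5} = \frac{1767241}{5}$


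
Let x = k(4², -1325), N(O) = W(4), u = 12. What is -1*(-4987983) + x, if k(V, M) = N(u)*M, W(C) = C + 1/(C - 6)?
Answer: 9966691/2 ≈ 4.9833e+6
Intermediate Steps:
W(C) = C + 1/(-6 + C)
N(O) = 7/2 (N(O) = (1 + 4² - 6*4)/(-6 + 4) = (1 + 16 - 24)/(-2) = -½*(-7) = 7/2)
k(V, M) = 7*M/2
x = -9275/2 (x = (7/2)*(-1325) = -9275/2 ≈ -4637.5)
-1*(-4987983) + x = -1*(-4987983) - 9275/2 = 4987983 - 9275/2 = 9966691/2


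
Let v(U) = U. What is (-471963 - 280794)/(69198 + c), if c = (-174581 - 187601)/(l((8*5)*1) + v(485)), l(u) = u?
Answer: -395197425/35966768 ≈ -10.988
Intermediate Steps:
c = -362182/525 (c = (-174581 - 187601)/((8*5)*1 + 485) = -362182/(40*1 + 485) = -362182/(40 + 485) = -362182/525 ≈ -689.87)
(-471963 - 280794)/(69198 + c) = (-471963 - 280794)/(69198 - 362182/525) = -752757/35966768/525 = -752757*525/35966768 = -395197425/35966768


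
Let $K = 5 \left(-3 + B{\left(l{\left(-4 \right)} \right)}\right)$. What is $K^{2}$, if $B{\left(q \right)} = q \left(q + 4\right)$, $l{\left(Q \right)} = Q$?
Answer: $225$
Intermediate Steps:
$B{\left(q \right)} = q \left(4 + q\right)$
$K = -15$ ($K = 5 \left(-3 - 4 \left(4 - 4\right)\right) = 5 \left(-3 - 0\right) = 5 \left(-3 + 0\right) = 5 \left(-3\right) = -15$)
$K^{2} = \left(-15\right)^{2} = 225$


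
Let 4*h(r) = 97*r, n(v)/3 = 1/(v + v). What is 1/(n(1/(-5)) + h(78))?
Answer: 1/1884 ≈ 0.00053079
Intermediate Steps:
n(v) = 3/(2*v) (n(v) = 3/(v + v) = 3/((2*v)) = 3*(1/(2*v)) = 3/(2*v))
h(r) = 97*r/4 (h(r) = (97*r)/4 = 97*r/4)
1/(n(1/(-5)) + h(78)) = 1/(3/(2*(1/(-5))) + (97/4)*78) = 1/(3/(2*(-⅕)) + 3783/2) = 1/((3/2)*(-5) + 3783/2) = 1/(-15/2 + 3783/2) = 1/1884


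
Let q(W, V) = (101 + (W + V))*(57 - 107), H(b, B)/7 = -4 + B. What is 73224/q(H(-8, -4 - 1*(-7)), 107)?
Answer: -12204/1675 ≈ -7.2860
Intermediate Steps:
H(b, B) = -28 + 7*B (H(b, B) = 7*(-4 + B) = -28 + 7*B)
q(W, V) = -5050 - 50*V - 50*W (q(W, V) = (101 + (V + W))*(-50) = (101 + V + W)*(-50) = -5050 - 50*V - 50*W)
73224/q(H(-8, -4 - 1*(-7)), 107) = 73224/(-5050 - 50*107 - 50*(-28 + 7*(-4 - 1*(-7)))) = 73224/(-5050 - 5350 - 50*(-28 + 7*(-4 + 7))) = 73224/(-5050 - 5350 - 50*(-28 + 7*3)) = 73224/(-5050 - 5350 - 50*(-28 + 21)) = 73224/(-5050 - 5350 - 50*(-7)) = 73224/(-5050 - 5350 + 350) = 73224/(-10050) = 73224*(-1/10050) = -12204/1675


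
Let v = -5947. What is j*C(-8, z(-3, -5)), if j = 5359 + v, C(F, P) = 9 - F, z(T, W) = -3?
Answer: -9996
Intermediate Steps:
j = -588 (j = 5359 - 5947 = -588)
j*C(-8, z(-3, -5)) = -588*(9 - 1*(-8)) = -588*(9 + 8) = -588*17 = -9996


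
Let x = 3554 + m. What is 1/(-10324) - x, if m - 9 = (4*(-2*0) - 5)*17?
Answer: -35906873/10324 ≈ -3478.0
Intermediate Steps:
m = -76 (m = 9 + (4*(-2*0) - 5)*17 = 9 + (4*0 - 5)*17 = 9 + (0 - 5)*17 = 9 - 5*17 = 9 - 85 = -76)
x = 3478 (x = 3554 - 76 = 3478)
1/(-10324) - x = 1/(-10324) - 1*3478 = -1/10324 - 3478 = -35906873/10324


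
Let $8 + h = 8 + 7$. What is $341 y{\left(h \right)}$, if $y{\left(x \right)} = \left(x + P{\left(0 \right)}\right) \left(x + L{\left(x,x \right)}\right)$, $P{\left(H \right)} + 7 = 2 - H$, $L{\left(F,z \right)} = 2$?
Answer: $6138$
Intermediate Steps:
$h = 7$ ($h = -8 + \left(8 + 7\right) = -8 + 15 = 7$)
$P{\left(H \right)} = -5 - H$ ($P{\left(H \right)} = -7 - \left(-2 + H\right) = -5 - H$)
$y{\left(x \right)} = \left(-5 + x\right) \left(2 + x\right)$ ($y{\left(x \right)} = \left(x - 5\right) \left(x + 2\right) = \left(x + \left(-5 + 0\right)\right) \left(2 + x\right) = \left(x - 5\right) \left(2 + x\right) = \left(-5 + x\right) \left(2 + x\right)$)
$341 y{\left(h \right)} = 341 \left(-10 + 7^{2} - 21\right) = 341 \left(-10 + 49 - 21\right) = 341 \cdot 18 = 6138$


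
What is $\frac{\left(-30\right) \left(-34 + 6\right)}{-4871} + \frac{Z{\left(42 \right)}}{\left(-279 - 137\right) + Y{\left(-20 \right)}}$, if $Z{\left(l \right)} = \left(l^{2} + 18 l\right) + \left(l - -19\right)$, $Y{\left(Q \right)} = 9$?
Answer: $- \frac{12913931}{1982497} \approx -6.514$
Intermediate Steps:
$Z{\left(l \right)} = 19 + l^{2} + 19 l$ ($Z{\left(l \right)} = \left(l^{2} + 18 l\right) + \left(l + 19\right) = \left(l^{2} + 18 l\right) + \left(19 + l\right) = 19 + l^{2} + 19 l$)
$\frac{\left(-30\right) \left(-34 + 6\right)}{-4871} + \frac{Z{\left(42 \right)}}{\left(-279 - 137\right) + Y{\left(-20 \right)}} = \frac{\left(-30\right) \left(-34 + 6\right)}{-4871} + \frac{19 + 42^{2} + 19 \cdot 42}{\left(-279 - 137\right) + 9} = \left(-30\right) \left(-28\right) \left(- \frac{1}{4871}\right) + \frac{19 + 1764 + 798}{-416 + 9} = 840 \left(- \frac{1}{4871}\right) + \frac{2581}{-407} = - \frac{840}{4871} + 2581 \left(- \frac{1}{407}\right) = - \frac{840}{4871} - \frac{2581}{407} = - \frac{12913931}{1982497}$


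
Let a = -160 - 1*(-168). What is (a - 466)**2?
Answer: 209764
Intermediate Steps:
a = 8 (a = -160 + 168 = 8)
(a - 466)**2 = (8 - 466)**2 = (-458)**2 = 209764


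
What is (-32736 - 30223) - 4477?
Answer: -67436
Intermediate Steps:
(-32736 - 30223) - 4477 = -62959 - 4477 = -67436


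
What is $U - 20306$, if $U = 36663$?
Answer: $16357$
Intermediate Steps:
$U - 20306 = 36663 - 20306 = 16357$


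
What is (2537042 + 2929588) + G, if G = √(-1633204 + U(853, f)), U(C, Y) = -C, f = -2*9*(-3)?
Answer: 5466630 + I*√1634057 ≈ 5.4666e+6 + 1278.3*I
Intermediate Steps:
f = 54 (f = -18*(-3) = 54)
G = I*√1634057 (G = √(-1633204 - 1*853) = √(-1633204 - 853) = √(-1634057) = I*√1634057 ≈ 1278.3*I)
(2537042 + 2929588) + G = (2537042 + 2929588) + I*√1634057 = 5466630 + I*√1634057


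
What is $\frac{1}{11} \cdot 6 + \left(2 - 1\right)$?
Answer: $\frac{17}{11} \approx 1.5455$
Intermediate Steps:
$\frac{1}{11} \cdot 6 + \left(2 - 1\right) = \frac{6}{11} + 1 = \frac{17}{11}$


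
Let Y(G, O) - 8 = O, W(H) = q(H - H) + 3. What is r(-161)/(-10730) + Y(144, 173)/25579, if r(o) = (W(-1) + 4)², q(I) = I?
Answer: 688759/274462670 ≈ 0.0025095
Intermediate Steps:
W(H) = 3 (W(H) = (H - H) + 3 = 0 + 3 = 3)
Y(G, O) = 8 + O
r(o) = 49 (r(o) = (3 + 4)² = 7² = 49)
r(-161)/(-10730) + Y(144, 173)/25579 = 49/(-10730) + (8 + 173)/25579 = 49*(-1/10730) + 181*(1/25579) = -49/10730 + 181/25579 = 688759/274462670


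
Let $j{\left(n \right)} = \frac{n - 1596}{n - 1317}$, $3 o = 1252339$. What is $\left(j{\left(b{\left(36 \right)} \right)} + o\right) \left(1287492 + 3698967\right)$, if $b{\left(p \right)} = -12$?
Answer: $\frac{922142181201105}{443} \approx 2.0816 \cdot 10^{12}$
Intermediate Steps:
$o = \frac{1252339}{3}$ ($o = \frac{1}{3} \cdot 1252339 = \frac{1252339}{3} \approx 4.1745 \cdot 10^{5}$)
$j{\left(n \right)} = \frac{-1596 + n}{-1317 + n}$
$\left(j{\left(b{\left(36 \right)} \right)} + o\right) \left(1287492 + 3698967\right) = \left(\frac{-1596 - 12}{-1317 - 12} + \frac{1252339}{3}\right) \left(1287492 + 3698967\right) = \left(\frac{1}{-1329} \left(-1608\right) + \frac{1252339}{3}\right) 4986459 = \left(\left(- \frac{1}{1329}\right) \left(-1608\right) + \frac{1252339}{3}\right) 4986459 = \left(\frac{536}{443} + \frac{1252339}{3}\right) 4986459 = \frac{554787785}{1329} \cdot 4986459 = \frac{922142181201105}{443}$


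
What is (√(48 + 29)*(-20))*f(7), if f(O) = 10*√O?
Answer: -1400*√11 ≈ -4643.3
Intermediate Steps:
(√(48 + 29)*(-20))*f(7) = (√(48 + 29)*(-20))*(10*√7) = (√77*(-20))*(10*√7) = (-20*√77)*(10*√7) = -1400*√11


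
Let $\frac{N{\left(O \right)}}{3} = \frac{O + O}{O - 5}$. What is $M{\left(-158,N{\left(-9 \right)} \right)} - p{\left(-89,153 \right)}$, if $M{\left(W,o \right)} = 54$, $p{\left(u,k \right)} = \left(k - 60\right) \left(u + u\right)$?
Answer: $16608$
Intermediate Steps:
$N{\left(O \right)} = \frac{6 O}{-5 + O}$ ($N{\left(O \right)} = 3 \frac{O + O}{O - 5} = 3 \frac{2 O}{-5 + O} = \frac{6 O}{-5 + O}$)
$p{\left(u,k \right)} = 2 u \left(-60 + k\right)$ ($p{\left(u,k \right)} = \left(-60 + k\right) 2 u = 2 u \left(-60 + k\right)$)
$M{\left(-158,N{\left(-9 \right)} \right)} - p{\left(-89,153 \right)} = 54 - 2 \left(-89\right) \left(-60 + 153\right) = 54 - 2 \left(-89\right) 93 = 54 - -16554 = 54 + 16554 = 16608$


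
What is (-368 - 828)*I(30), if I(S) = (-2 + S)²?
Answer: -937664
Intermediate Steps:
(-368 - 828)*I(30) = (-368 - 828)*(-2 + 30)² = -1196*28² = -1196*784 = -937664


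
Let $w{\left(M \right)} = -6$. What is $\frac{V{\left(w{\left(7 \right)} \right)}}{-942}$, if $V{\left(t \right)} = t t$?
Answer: $- \frac{6}{157} \approx -0.038217$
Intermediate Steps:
$V{\left(t \right)} = t^{2}$
$\frac{V{\left(w{\left(7 \right)} \right)}}{-942} = \frac{\left(-6\right)^{2}}{-942} = 36 \left(- \frac{1}{942}\right) = - \frac{6}{157}$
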